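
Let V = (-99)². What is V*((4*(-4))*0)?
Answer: 0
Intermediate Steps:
V = 9801
V*((4*(-4))*0) = 9801*((4*(-4))*0) = 9801*(-16*0) = 9801*0 = 0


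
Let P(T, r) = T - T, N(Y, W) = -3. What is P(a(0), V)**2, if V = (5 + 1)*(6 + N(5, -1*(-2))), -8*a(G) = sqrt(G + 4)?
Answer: 0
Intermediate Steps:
a(G) = -sqrt(4 + G)/8 (a(G) = -sqrt(G + 4)/8 = -sqrt(4 + G)/8)
V = 18 (V = (5 + 1)*(6 - 3) = 6*3 = 18)
P(T, r) = 0
P(a(0), V)**2 = 0**2 = 0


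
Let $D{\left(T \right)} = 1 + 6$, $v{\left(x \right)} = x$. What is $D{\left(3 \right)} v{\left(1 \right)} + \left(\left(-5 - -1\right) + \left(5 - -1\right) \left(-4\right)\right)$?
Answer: $-21$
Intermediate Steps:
$D{\left(T \right)} = 7$
$D{\left(3 \right)} v{\left(1 \right)} + \left(\left(-5 - -1\right) + \left(5 - -1\right) \left(-4\right)\right) = 7 \cdot 1 + \left(\left(-5 - -1\right) + \left(5 - -1\right) \left(-4\right)\right) = 7 + \left(\left(-5 + 1\right) + \left(5 + 1\right) \left(-4\right)\right) = 7 + \left(-4 + 6 \left(-4\right)\right) = 7 - 28 = -21$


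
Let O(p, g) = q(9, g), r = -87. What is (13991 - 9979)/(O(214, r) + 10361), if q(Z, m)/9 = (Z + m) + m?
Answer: 1003/2219 ≈ 0.45201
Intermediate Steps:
q(Z, m) = 9*Z + 18*m (q(Z, m) = 9*((Z + m) + m) = 9*(Z + 2*m) = 9*Z + 18*m)
O(p, g) = 81 + 18*g (O(p, g) = 9*9 + 18*g = 81 + 18*g)
(13991 - 9979)/(O(214, r) + 10361) = (13991 - 9979)/((81 + 18*(-87)) + 10361) = 4012/((81 - 1566) + 10361) = 4012/(-1485 + 10361) = 4012/8876 = 4012*(1/8876) = 1003/2219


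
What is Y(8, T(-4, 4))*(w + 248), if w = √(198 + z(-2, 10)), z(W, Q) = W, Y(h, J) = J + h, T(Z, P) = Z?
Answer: 1048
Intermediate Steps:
w = 14 (w = √(198 - 2) = √196 = 14)
Y(8, T(-4, 4))*(w + 248) = (-4 + 8)*(14 + 248) = 4*262 = 1048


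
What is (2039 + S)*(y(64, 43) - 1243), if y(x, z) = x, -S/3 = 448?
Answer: -819405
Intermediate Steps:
S = -1344 (S = -3*448 = -1344)
(2039 + S)*(y(64, 43) - 1243) = (2039 - 1344)*(64 - 1243) = 695*(-1179) = -819405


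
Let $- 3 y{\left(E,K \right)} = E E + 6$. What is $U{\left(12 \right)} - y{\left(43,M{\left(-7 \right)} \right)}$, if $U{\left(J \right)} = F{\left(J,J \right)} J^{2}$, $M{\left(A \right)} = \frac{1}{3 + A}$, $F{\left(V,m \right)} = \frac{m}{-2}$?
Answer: $- \frac{737}{3} \approx -245.67$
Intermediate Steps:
$F{\left(V,m \right)} = - \frac{m}{2}$ ($F{\left(V,m \right)} = m \left(- \frac{1}{2}\right) = - \frac{m}{2}$)
$y{\left(E,K \right)} = -2 - \frac{E^{2}}{3}$ ($y{\left(E,K \right)} = - \frac{E E + 6}{3} = - \frac{E^{2} + 6}{3} = - \frac{6 + E^{2}}{3} = -2 - \frac{E^{2}}{3}$)
$U{\left(J \right)} = - \frac{J^{3}}{2}$ ($U{\left(J \right)} = - \frac{J}{2} J^{2} = - \frac{J^{3}}{2}$)
$U{\left(12 \right)} - y{\left(43,M{\left(-7 \right)} \right)} = - \frac{12^{3}}{2} - \left(-2 - \frac{43^{2}}{3}\right) = \left(- \frac{1}{2}\right) 1728 - \left(-2 - \frac{1849}{3}\right) = -864 - \left(-2 - \frac{1849}{3}\right) = -864 - - \frac{1855}{3} = -864 + \frac{1855}{3} = - \frac{737}{3}$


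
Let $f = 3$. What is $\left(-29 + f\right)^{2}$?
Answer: $676$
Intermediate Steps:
$\left(-29 + f\right)^{2} = \left(-29 + 3\right)^{2} = \left(-26\right)^{2} = 676$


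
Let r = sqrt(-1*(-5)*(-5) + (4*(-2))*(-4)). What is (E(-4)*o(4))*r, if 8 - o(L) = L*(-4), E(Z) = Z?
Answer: -96*sqrt(7) ≈ -253.99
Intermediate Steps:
r = sqrt(7) (r = sqrt(5*(-5) - 8*(-4)) = sqrt(-25 + 32) = sqrt(7) ≈ 2.6458)
o(L) = 8 + 4*L (o(L) = 8 - L*(-4) = 8 - (-4)*L = 8 + 4*L)
(E(-4)*o(4))*r = (-4*(8 + 4*4))*sqrt(7) = (-4*(8 + 16))*sqrt(7) = (-4*24)*sqrt(7) = -96*sqrt(7)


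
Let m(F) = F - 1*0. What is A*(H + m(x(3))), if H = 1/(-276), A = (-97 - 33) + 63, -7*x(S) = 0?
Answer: 67/276 ≈ 0.24275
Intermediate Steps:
x(S) = 0 (x(S) = -⅐*0 = 0)
A = -67 (A = -130 + 63 = -67)
m(F) = F (m(F) = F + 0 = F)
H = -1/276 ≈ -0.0036232
A*(H + m(x(3))) = -67*(-1/276 + 0) = -67*(-1/276) = 67/276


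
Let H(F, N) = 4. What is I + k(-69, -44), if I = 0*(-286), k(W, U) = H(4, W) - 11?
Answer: -7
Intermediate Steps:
k(W, U) = -7 (k(W, U) = 4 - 11 = -7)
I = 0
I + k(-69, -44) = 0 - 7 = -7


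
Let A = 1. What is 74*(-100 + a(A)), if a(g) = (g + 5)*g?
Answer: -6956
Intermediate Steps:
a(g) = g*(5 + g) (a(g) = (5 + g)*g = g*(5 + g))
74*(-100 + a(A)) = 74*(-100 + 1*(5 + 1)) = 74*(-100 + 1*6) = 74*(-100 + 6) = 74*(-94) = -6956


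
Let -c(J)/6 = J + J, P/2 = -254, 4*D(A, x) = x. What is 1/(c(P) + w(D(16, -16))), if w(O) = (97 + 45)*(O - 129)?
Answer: -1/12790 ≈ -7.8186e-5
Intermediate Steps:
D(A, x) = x/4
P = -508 (P = 2*(-254) = -508)
c(J) = -12*J (c(J) = -6*(J + J) = -12*J)
w(O) = -18318 + 142*O (w(O) = 142*(-129 + O) = -18318 + 142*O)
1/(c(P) + w(D(16, -16))) = 1/(-12*(-508) + (-18318 + 142*((¼)*(-16)))) = 1/(6096 + (-18318 + 142*(-4))) = 1/(6096 + (-18318 - 568)) = 1/(6096 - 18886) = 1/(-12790) = -1/12790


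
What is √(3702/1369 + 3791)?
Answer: √5193581/37 ≈ 61.593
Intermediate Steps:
√(3702/1369 + 3791) = √(5193581/1369) = √5193581/37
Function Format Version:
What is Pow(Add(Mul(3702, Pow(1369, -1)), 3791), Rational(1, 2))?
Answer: Mul(Rational(1, 37), Pow(5193581, Rational(1, 2))) ≈ 61.593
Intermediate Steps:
Pow(Add(Mul(3702, Pow(1369, -1)), 3791), Rational(1, 2)) = Pow(Add(Mul(3702, Rational(1, 1369)), 3791), Rational(1, 2)) = Pow(Add(Rational(3702, 1369), 3791), Rational(1, 2)) = Pow(Rational(5193581, 1369), Rational(1, 2)) = Mul(Rational(1, 37), Pow(5193581, Rational(1, 2)))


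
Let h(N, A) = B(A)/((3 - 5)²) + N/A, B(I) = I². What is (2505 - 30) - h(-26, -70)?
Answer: 43737/35 ≈ 1249.6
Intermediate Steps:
h(N, A) = A²/4 + N/A (h(N, A) = A²/((3 - 5)²) + N/A = A²/((-2)²) + N/A = A²/4 + N/A)
(2505 - 30) - h(-26, -70) = (2505 - 30) - (-26 + (¼)*(-70)³)/(-70) = 2475 - (-1)*(-26 + (¼)*(-343000))/70 = 2475 - (-1)*(-26 - 85750)/70 = 2475 - (-1)*(-85776)/70 = 2475 - 1*42888/35 = 2475 - 42888/35 = 43737/35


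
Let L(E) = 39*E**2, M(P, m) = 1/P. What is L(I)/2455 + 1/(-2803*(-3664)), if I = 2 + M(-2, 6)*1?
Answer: 901211803/25213321360 ≈ 0.035743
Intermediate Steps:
I = 3/2 (I = 2 + 1/(-2) = 2 - 1/2*1 = 2 - 1/2 = 3/2 ≈ 1.5000)
L(I)/2455 + 1/(-2803*(-3664)) = (39*(3/2)**2)/2455 + 1/(-2803*(-3664)) = (39*(9/4))*(1/2455) - 1/2803*(-1/3664) = (351/4)*(1/2455) + 1/10270192 = 351/9820 + 1/10270192 = 901211803/25213321360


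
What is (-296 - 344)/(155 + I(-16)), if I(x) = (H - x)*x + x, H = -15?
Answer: -640/123 ≈ -5.2033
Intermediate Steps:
I(x) = x + x*(-15 - x) (I(x) = (-15 - x)*x + x = x*(-15 - x) + x = x + x*(-15 - x))
(-296 - 344)/(155 + I(-16)) = (-296 - 344)/(155 - 1*(-16)*(14 - 16)) = -640/(155 - 1*(-16)*(-2)) = -640/(155 - 32) = -640/123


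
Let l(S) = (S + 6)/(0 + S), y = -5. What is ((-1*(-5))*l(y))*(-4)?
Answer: 4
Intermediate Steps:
l(S) = (6 + S)/S
((-1*(-5))*l(y))*(-4) = ((-1*(-5))*((6 - 5)/(-5)))*(-4) = (5*(-⅕*1))*(-4) = (5*(-⅕))*(-4) = -1*(-4) = 4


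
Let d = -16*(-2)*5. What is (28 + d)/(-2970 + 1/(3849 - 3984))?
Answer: -25380/400951 ≈ -0.063300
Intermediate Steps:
d = 160 (d = 32*5 = 160)
(28 + d)/(-2970 + 1/(3849 - 3984)) = (28 + 160)/(-2970 + 1/(3849 - 3984)) = 188/(-2970 + 1/(-135)) = 188/(-2970 - 1/135) = 188/(-400951/135) = 188*(-135/400951) = -25380/400951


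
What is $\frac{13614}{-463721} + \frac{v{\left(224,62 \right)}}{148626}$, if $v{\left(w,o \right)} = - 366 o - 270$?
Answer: $- \frac{2111892661}{11486832891} \approx -0.18385$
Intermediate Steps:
$v{\left(w,o \right)} = -270 - 366 o$
$\frac{13614}{-463721} + \frac{v{\left(224,62 \right)}}{148626} = \frac{13614}{-463721} + \frac{-270 - 22692}{148626} = 13614 \left(- \frac{1}{463721}\right) + \left(-270 - 22692\right) \frac{1}{148626} = - \frac{13614}{463721} - \frac{3827}{24771} = - \frac{2111892661}{11486832891}$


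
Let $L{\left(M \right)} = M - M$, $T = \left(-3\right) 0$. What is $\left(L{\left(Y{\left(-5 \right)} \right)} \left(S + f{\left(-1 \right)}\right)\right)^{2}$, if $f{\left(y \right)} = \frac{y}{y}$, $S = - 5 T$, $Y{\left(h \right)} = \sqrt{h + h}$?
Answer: $0$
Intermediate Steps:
$T = 0$
$Y{\left(h \right)} = \sqrt{2} \sqrt{h}$ ($Y{\left(h \right)} = \sqrt{2 h} = \sqrt{2} \sqrt{h}$)
$L{\left(M \right)} = 0$
$S = 0$ ($S = \left(-5\right) 0 = 0$)
$f{\left(y \right)} = 1$
$\left(L{\left(Y{\left(-5 \right)} \right)} \left(S + f{\left(-1 \right)}\right)\right)^{2} = \left(0 \left(0 + 1\right)\right)^{2} = \left(0 \cdot 1\right)^{2} = 0^{2} = 0$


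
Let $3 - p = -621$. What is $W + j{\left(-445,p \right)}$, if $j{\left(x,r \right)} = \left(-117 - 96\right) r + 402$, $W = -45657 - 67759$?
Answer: $-245926$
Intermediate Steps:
$p = 624$ ($p = 3 - -621 = 3 + 621 = 624$)
$W = -113416$
$j{\left(x,r \right)} = 402 - 213 r$ ($j{\left(x,r \right)} = \left(-117 - 96\right) r + 402 = - 213 r + 402 = 402 - 213 r$)
$W + j{\left(-445,p \right)} = -113416 + \left(402 - 132912\right) = -113416 - 132510 = -245926$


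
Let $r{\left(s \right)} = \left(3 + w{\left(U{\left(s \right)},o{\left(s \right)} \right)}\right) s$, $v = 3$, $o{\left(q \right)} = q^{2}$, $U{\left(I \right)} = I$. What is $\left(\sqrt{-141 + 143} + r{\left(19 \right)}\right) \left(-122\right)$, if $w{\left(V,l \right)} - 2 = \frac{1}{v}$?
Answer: $- \frac{37088}{3} - 122 \sqrt{2} \approx -12535.0$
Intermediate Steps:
$w{\left(V,l \right)} = \frac{7}{3}$ ($w{\left(V,l \right)} = 2 + \frac{1}{3} = \frac{7}{3}$)
$r{\left(s \right)} = \frac{16 s}{3}$ ($r{\left(s \right)} = \left(3 + \frac{7}{3}\right) s = \frac{16 s}{3}$)
$\left(\sqrt{-141 + 143} + r{\left(19 \right)}\right) \left(-122\right) = \left(\sqrt{-141 + 143} + \frac{16}{3} \cdot 19\right) \left(-122\right) = \left(\sqrt{2} + \frac{304}{3}\right) \left(-122\right) = \left(\frac{304}{3} + \sqrt{2}\right) \left(-122\right) = - \frac{37088}{3} - 122 \sqrt{2}$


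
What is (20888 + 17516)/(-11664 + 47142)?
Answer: 19202/17739 ≈ 1.0825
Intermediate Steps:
(20888 + 17516)/(-11664 + 47142) = 38404/35478 = 38404*(1/35478) = 19202/17739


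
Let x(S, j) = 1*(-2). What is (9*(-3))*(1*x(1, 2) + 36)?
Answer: -918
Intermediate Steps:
x(S, j) = -2
(9*(-3))*(1*x(1, 2) + 36) = (9*(-3))*(1*(-2) + 36) = -27*(-2 + 36) = -27*34 = -918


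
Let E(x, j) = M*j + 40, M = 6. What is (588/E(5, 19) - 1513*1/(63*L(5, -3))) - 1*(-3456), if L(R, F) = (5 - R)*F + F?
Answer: 7209605/2079 ≈ 3467.8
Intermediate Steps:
E(x, j) = 40 + 6*j (E(x, j) = 6*j + 40 = 40 + 6*j)
L(R, F) = F + F*(5 - R) (L(R, F) = F*(5 - R) + F = F + F*(5 - R))
(588/E(5, 19) - 1513*1/(63*L(5, -3))) - 1*(-3456) = (588/(40 + 6*19) - 1513*(-1/(189*(6 - 1*5)))) - 1*(-3456) = (588/(40 + 114) - 1513*(-1/(189*(6 - 5)))) + 3456 = (588/154 - 1513/((-3*1*(-9))*(-7))) + 3456 = (588*(1/154) - 1513/(-3*(-9)*(-7))) + 3456 = (42/11 - 1513/(27*(-7))) + 3456 = (42/11 - 1513/(-189)) + 3456 = (42/11 - 1513*(-1/189)) + 3456 = (42/11 + 1513/189) + 3456 = 24581/2079 + 3456 = 7209605/2079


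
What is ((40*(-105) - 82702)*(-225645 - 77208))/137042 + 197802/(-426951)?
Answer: 23120774064077/120391397 ≈ 1.9205e+5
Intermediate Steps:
((40*(-105) - 82702)*(-225645 - 77208))/137042 + 197802/(-426951) = ((-4200 - 82702)*(-302853))*(1/137042) + 197802*(-1/426951) = -86902*(-302853)*(1/137042) - 814/1757 = 26318531406*(1/137042) - 814/1757 = 13159265703/68521 - 814/1757 = 23120774064077/120391397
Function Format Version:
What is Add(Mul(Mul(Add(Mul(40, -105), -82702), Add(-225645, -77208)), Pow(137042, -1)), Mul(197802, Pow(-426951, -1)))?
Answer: Rational(23120774064077, 120391397) ≈ 1.9205e+5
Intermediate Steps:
Add(Mul(Mul(Add(Mul(40, -105), -82702), Add(-225645, -77208)), Pow(137042, -1)), Mul(197802, Pow(-426951, -1))) = Add(Mul(Mul(Add(-4200, -82702), -302853), Rational(1, 137042)), Mul(197802, Rational(-1, 426951))) = Add(Mul(Mul(-86902, -302853), Rational(1, 137042)), Rational(-814, 1757)) = Add(Mul(26318531406, Rational(1, 137042)), Rational(-814, 1757)) = Add(Rational(13159265703, 68521), Rational(-814, 1757)) = Rational(23120774064077, 120391397)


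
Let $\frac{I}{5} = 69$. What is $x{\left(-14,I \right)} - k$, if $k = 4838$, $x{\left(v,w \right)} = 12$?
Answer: $-4826$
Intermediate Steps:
$I = 345$ ($I = 5 \cdot 69 = 345$)
$x{\left(-14,I \right)} - k = 12 - 4838 = -4826$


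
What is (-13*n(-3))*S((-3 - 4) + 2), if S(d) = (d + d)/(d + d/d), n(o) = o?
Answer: 195/2 ≈ 97.500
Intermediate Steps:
S(d) = 2*d/(1 + d) (S(d) = (2*d)/(d + 1) = (2*d)/(1 + d) = 2*d/(1 + d))
(-13*n(-3))*S((-3 - 4) + 2) = (-13*(-3))*(2*((-3 - 4) + 2)/(1 + ((-3 - 4) + 2))) = 39*(2*(-7 + 2)/(1 + (-7 + 2))) = 39*(2*(-5)/(1 - 5)) = 39*(2*(-5)/(-4)) = 39*(2*(-5)*(-1/4)) = 39*(5/2) = 195/2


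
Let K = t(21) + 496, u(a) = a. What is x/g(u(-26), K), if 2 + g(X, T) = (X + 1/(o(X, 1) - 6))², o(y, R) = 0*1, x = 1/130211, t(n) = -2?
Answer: 36/3200195747 ≈ 1.1249e-8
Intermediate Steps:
x = 1/130211 ≈ 7.6798e-6
o(y, R) = 0
K = 494 (K = -2 + 496 = 494)
g(X, T) = -2 + (-⅙ + X)² (g(X, T) = -2 + (X + 1/(0 - 6))² = -2 + (X + 1/(-6))² = -2 + (X - ⅙)² = -2 + (-⅙ + X)²)
x/g(u(-26), K) = 1/(130211*(-2 + (1 - 6*(-26))²/36)) = 1/(130211*(-2 + (1 + 156)²/36)) = 1/(130211*(-2 + (1/36)*157²)) = 1/(130211*(-2 + (1/36)*24649)) = 1/(130211*(-2 + 24649/36)) = 1/(130211*(24577/36)) = (1/130211)*(36/24577) = 36/3200195747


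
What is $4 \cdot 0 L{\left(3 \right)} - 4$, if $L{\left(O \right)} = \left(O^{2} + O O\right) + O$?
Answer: $-4$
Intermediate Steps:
$L{\left(O \right)} = O + 2 O^{2}$ ($L{\left(O \right)} = \left(O^{2} + O^{2}\right) + O = 2 O^{2} + O = O + 2 O^{2}$)
$4 \cdot 0 L{\left(3 \right)} - 4 = 4 \cdot 0 \cdot 3 \left(1 + 2 \cdot 3\right) - 4 = 0 \cdot 3 \left(1 + 6\right) - 4 = 0 \cdot 3 \cdot 7 - 4 = 0 \cdot 21 - 4 = 0 - 4 = -4$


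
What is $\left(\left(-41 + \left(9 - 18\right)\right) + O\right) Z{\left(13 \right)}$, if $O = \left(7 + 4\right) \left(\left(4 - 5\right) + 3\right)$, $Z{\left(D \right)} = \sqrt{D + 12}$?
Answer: $-140$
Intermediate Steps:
$Z{\left(D \right)} = \sqrt{12 + D}$
$O = 22$ ($O = 11 \left(-1 + 3\right) = 11 \cdot 2 = 22$)
$\left(\left(-41 + \left(9 - 18\right)\right) + O\right) Z{\left(13 \right)} = \left(\left(-41 + \left(9 - 18\right)\right) + 22\right) \sqrt{12 + 13} = \left(\left(-41 + \left(9 - 18\right)\right) + 22\right) \sqrt{25} = \left(\left(-41 - 9\right) + 22\right) 5 = \left(-50 + 22\right) 5 = \left(-28\right) 5 = -140$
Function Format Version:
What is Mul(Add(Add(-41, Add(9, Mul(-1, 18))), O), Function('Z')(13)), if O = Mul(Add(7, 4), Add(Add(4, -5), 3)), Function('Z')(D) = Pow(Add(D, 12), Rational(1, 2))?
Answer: -140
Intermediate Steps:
Function('Z')(D) = Pow(Add(12, D), Rational(1, 2))
O = 22 (O = Mul(11, Add(-1, 3)) = Mul(11, 2) = 22)
Mul(Add(Add(-41, Add(9, Mul(-1, 18))), O), Function('Z')(13)) = Mul(Add(Add(-41, Add(9, Mul(-1, 18))), 22), Pow(Add(12, 13), Rational(1, 2))) = Mul(Add(Add(-41, Add(9, -18)), 22), Pow(25, Rational(1, 2))) = Mul(Add(Add(-41, -9), 22), 5) = Mul(Add(-50, 22), 5) = Mul(-28, 5) = -140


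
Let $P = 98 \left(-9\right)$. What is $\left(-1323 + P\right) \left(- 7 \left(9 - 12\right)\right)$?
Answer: $-46305$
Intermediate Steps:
$P = -882$
$\left(-1323 + P\right) \left(- 7 \left(9 - 12\right)\right) = \left(-1323 - 882\right) \left(- 7 \left(9 - 12\right)\right) = - 2205 \left(\left(-7\right) \left(-3\right)\right) = \left(-2205\right) 21 = -46305$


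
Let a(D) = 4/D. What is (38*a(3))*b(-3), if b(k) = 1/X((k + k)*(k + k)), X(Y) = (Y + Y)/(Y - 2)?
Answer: 646/27 ≈ 23.926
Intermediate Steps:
X(Y) = 2*Y/(-2 + Y) (X(Y) = (2*Y)/(-2 + Y) = 2*Y/(-2 + Y))
b(k) = (-2 + 4*k²)/(8*k²) (b(k) = 1/(2*((k + k)*(k + k))/(-2 + (k + k)*(k + k))) = 1/(2*((2*k)*(2*k))/(-2 + (2*k)*(2*k))) = 1/(2*(4*k²)/(-2 + 4*k²)) = 1/(8*k²/(-2 + 4*k²)) = (-2 + 4*k²)/(8*k²))
(38*a(3))*b(-3) = (38*(4/3))*(½ - ¼/(-3)²) = (38*(4*(⅓)))*(½ - ¼*⅑) = (38*(4/3))*(½ - 1/36) = (152/3)*(17/36) = 646/27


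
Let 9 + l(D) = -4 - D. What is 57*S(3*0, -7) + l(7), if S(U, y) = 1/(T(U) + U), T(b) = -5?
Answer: -157/5 ≈ -31.400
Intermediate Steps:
S(U, y) = 1/(-5 + U)
l(D) = -13 - D (l(D) = -9 + (-4 - D) = -13 - D)
57*S(3*0, -7) + l(7) = 57/(-5 + 3*0) + (-13 - 1*7) = 57/(-5 + 0) + (-13 - 7) = 57/(-5) - 20 = 57*(-⅕) - 20 = -57/5 - 20 = -157/5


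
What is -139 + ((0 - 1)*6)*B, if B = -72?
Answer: 293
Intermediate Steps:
-139 + ((0 - 1)*6)*B = -139 + ((0 - 1)*6)*(-72) = -139 - 1*6*(-72) = -139 - 6*(-72) = -139 + 432 = 293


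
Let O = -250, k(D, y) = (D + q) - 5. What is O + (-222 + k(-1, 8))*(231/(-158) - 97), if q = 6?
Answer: 1707077/79 ≈ 21609.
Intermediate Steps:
k(D, y) = 1 + D (k(D, y) = (D + 6) - 5 = (6 + D) - 5 = 1 + D)
O + (-222 + k(-1, 8))*(231/(-158) - 97) = -250 + (-222 + (1 - 1))*(231/(-158) - 97) = -250 + (-222 + 0)*(231*(-1/158) - 97) = -250 - 222*(-231/158 - 97) = -250 - 222*(-15557/158) = -250 + 1726827/79 = 1707077/79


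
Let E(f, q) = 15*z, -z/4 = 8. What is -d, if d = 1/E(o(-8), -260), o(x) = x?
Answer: 1/480 ≈ 0.0020833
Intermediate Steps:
z = -32 (z = -4*8 = -32)
E(f, q) = -480 (E(f, q) = 15*(-32) = -480)
d = -1/480 (d = 1/(-480) = -1/480 ≈ -0.0020833)
-d = -1*(-1/480) = 1/480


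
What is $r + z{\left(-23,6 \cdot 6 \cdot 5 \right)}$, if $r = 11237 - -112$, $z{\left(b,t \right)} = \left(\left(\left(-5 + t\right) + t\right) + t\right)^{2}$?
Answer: $297574$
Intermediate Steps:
$z{\left(b,t \right)} = \left(-5 + 3 t\right)^{2}$ ($z{\left(b,t \right)} = \left(\left(-5 + 2 t\right) + t\right)^{2} = \left(-5 + 3 t\right)^{2}$)
$r = 11349$ ($r = 11237 + 112 = 11349$)
$r + z{\left(-23,6 \cdot 6 \cdot 5 \right)} = 11349 + \left(-5 + 3 \cdot 6 \cdot 6 \cdot 5\right)^{2} = 11349 + \left(-5 + 3 \cdot 36 \cdot 5\right)^{2} = 11349 + \left(-5 + 3 \cdot 180\right)^{2} = 11349 + \left(-5 + 540\right)^{2} = 11349 + 535^{2} = 11349 + 286225 = 297574$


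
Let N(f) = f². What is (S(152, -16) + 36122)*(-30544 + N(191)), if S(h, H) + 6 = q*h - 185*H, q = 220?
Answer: 430527492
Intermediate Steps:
S(h, H) = -6 - 185*H + 220*h (S(h, H) = -6 + (220*h - 185*H) = -6 + (-185*H + 220*h) = -6 - 185*H + 220*h)
(S(152, -16) + 36122)*(-30544 + N(191)) = ((-6 - 185*(-16) + 220*152) + 36122)*(-30544 + 191²) = ((-6 + 2960 + 33440) + 36122)*(-30544 + 36481) = (36394 + 36122)*5937 = 72516*5937 = 430527492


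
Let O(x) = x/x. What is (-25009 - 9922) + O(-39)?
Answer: -34930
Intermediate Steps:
O(x) = 1
(-25009 - 9922) + O(-39) = (-25009 - 9922) + 1 = -34931 + 1 = -34930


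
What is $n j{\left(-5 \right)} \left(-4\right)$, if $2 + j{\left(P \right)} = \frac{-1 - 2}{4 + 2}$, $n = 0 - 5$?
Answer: $-50$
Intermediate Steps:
$n = -5$
$j{\left(P \right)} = - \frac{5}{2}$ ($j{\left(P \right)} = -2 + \frac{-1 - 2}{4 + 2} = -2 - \frac{3}{6} = -2 - \frac{1}{2} = - \frac{5}{2}$)
$n j{\left(-5 \right)} \left(-4\right) = \left(-5\right) \left(- \frac{5}{2}\right) \left(-4\right) = \frac{25}{2} \left(-4\right) = -50$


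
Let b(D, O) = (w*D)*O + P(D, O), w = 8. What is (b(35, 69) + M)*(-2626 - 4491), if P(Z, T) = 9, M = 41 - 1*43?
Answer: -137550259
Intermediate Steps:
M = -2 (M = 41 - 43 = -2)
b(D, O) = 9 + 8*D*O (b(D, O) = (8*D)*O + 9 = 8*D*O + 9 = 9 + 8*D*O)
(b(35, 69) + M)*(-2626 - 4491) = ((9 + 8*35*69) - 2)*(-2626 - 4491) = ((9 + 19320) - 2)*(-7117) = (19329 - 2)*(-7117) = 19327*(-7117) = -137550259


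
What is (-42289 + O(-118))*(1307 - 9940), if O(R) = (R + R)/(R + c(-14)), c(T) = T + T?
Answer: 26649889707/73 ≈ 3.6507e+8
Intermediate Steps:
c(T) = 2*T
O(R) = 2*R/(-28 + R) (O(R) = (R + R)/(R + 2*(-14)) = (2*R)/(R - 28) = (2*R)/(-28 + R) = 2*R/(-28 + R))
(-42289 + O(-118))*(1307 - 9940) = (-42289 + 2*(-118)/(-28 - 118))*(1307 - 9940) = (-42289 + 2*(-118)/(-146))*(-8633) = (-42289 + 2*(-118)*(-1/146))*(-8633) = (-42289 + 118/73)*(-8633) = -3086979/73*(-8633) = 26649889707/73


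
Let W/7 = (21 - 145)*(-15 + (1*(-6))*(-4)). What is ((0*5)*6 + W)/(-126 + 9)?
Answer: 868/13 ≈ 66.769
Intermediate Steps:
W = -7812 (W = 7*((21 - 145)*(-15 + (1*(-6))*(-4))) = 7*(-124*(-15 - 6*(-4))) = 7*(-124*(-15 + 24)) = 7*(-124*9) = 7*(-1116) = -7812)
((0*5)*6 + W)/(-126 + 9) = ((0*5)*6 - 7812)/(-126 + 9) = (0*6 - 7812)/(-117) = (0 - 7812)*(-1/117) = -7812*(-1/117) = 868/13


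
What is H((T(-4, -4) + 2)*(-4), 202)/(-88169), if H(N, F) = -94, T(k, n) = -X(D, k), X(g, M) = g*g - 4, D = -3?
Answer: 94/88169 ≈ 0.0010661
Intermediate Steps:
X(g, M) = -4 + g**2 (X(g, M) = g**2 - 4 = -4 + g**2)
T(k, n) = -5 (T(k, n) = -(-4 + (-3)**2) = -(-4 + 9) = -1*5 = -5)
H((T(-4, -4) + 2)*(-4), 202)/(-88169) = -94/(-88169) = -94*(-1/88169) = 94/88169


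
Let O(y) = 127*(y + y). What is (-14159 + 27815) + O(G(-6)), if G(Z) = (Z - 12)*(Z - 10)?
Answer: 86808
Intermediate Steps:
G(Z) = (-12 + Z)*(-10 + Z)
O(y) = 254*y (O(y) = 127*(2*y) = 254*y)
(-14159 + 27815) + O(G(-6)) = (-14159 + 27815) + 254*(120 + (-6)² - 22*(-6)) = 13656 + 254*(120 + 36 + 132) = 13656 + 254*288 = 13656 + 73152 = 86808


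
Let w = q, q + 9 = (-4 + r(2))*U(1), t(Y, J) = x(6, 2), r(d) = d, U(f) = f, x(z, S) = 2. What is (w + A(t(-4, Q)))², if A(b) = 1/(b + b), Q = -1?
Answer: 1849/16 ≈ 115.56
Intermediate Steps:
t(Y, J) = 2
q = -11 (q = -9 + (-4 + 2)*1 = -9 - 2*1 = -9 - 2 = -11)
w = -11
A(b) = 1/(2*b)
(w + A(t(-4, Q)))² = (-11 + (½)/2)² = (-11 + (½)*(½))² = (-11 + ¼)² = (-43/4)² = 1849/16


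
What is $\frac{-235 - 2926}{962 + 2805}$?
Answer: $- \frac{3161}{3767} \approx -0.83913$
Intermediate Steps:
$\frac{-235 - 2926}{962 + 2805} = - \frac{3161}{3767}$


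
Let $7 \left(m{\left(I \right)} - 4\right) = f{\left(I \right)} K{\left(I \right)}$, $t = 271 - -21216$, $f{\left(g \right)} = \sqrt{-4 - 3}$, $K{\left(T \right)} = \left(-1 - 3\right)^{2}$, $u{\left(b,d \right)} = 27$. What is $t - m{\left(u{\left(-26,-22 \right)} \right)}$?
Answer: $21483 - \frac{16 i \sqrt{7}}{7} \approx 21483.0 - 6.0474 i$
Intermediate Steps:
$K{\left(T \right)} = 16$ ($K{\left(T \right)} = \left(-4\right)^{2} = 16$)
$f{\left(g \right)} = i \sqrt{7}$ ($f{\left(g \right)} = \sqrt{-7} = i \sqrt{7}$)
$t = 21487$ ($t = 271 + 21216 = 21487$)
$m{\left(I \right)} = 4 + \frac{16 i \sqrt{7}}{7}$ ($m{\left(I \right)} = 4 + \frac{i \sqrt{7} \cdot 16}{7} = 4 + \frac{16 i \sqrt{7}}{7}$)
$t - m{\left(u{\left(-26,-22 \right)} \right)} = 21487 - \left(4 + \frac{16 i \sqrt{7}}{7}\right) = 21483 - \frac{16 i \sqrt{7}}{7}$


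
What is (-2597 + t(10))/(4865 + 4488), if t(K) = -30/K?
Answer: -2600/9353 ≈ -0.27799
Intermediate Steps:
(-2597 + t(10))/(4865 + 4488) = (-2597 - 30/10)/(4865 + 4488) = (-2597 - 30*⅒)/9353 = (-2597 - 3)*(1/9353) = -2600*1/9353 = -2600/9353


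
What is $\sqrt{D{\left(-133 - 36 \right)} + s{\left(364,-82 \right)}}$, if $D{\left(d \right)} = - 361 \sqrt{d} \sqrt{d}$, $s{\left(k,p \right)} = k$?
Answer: $\sqrt{61373} \approx 247.74$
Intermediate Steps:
$D{\left(d \right)} = - 361 d$
$\sqrt{D{\left(-133 - 36 \right)} + s{\left(364,-82 \right)}} = \sqrt{- 361 \left(-133 - 36\right) + 364} = \sqrt{\left(-361\right) \left(-169\right) + 364} = \sqrt{61009 + 364} = \sqrt{61373}$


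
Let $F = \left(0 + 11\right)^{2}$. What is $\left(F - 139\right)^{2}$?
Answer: $324$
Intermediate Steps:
$F = 121$ ($F = 11^{2} = 121$)
$\left(F - 139\right)^{2} = \left(121 - 139\right)^{2} = \left(-18\right)^{2} = 324$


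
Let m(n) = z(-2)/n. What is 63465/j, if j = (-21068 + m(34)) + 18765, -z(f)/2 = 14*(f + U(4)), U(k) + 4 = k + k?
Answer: -1078905/39179 ≈ -27.538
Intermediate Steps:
U(k) = -4 + 2*k (U(k) = -4 + (k + k) = -4 + 2*k)
z(f) = -112 - 28*f (z(f) = -28*(f + (-4 + 2*4)) = -28*(f + (-4 + 8)) = -28*(f + 4) = -28*(4 + f) = -2*(56 + 14*f) = -112 - 28*f)
m(n) = -56/n (m(n) = (-112 - 28*(-2))/n = (-112 + 56)/n = -56/n)
j = -39179/17 (j = (-21068 - 56/34) + 18765 = (-21068 - 56*1/34) + 18765 = (-21068 - 28/17) + 18765 = -358184/17 + 18765 = -39179/17 ≈ -2304.6)
63465/j = 63465/(-39179/17) = 63465*(-17/39179) = -1078905/39179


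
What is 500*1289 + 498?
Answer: 644998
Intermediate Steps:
500*1289 + 498 = 644500 + 498 = 644998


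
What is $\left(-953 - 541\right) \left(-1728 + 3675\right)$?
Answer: $-2908818$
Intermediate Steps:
$\left(-953 - 541\right) \left(-1728 + 3675\right) = \left(-1494\right) 1947 = -2908818$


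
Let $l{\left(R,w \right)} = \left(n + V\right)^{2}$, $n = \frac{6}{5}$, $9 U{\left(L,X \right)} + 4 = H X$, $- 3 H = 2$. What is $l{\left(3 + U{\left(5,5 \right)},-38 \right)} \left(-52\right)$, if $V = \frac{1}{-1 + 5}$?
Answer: $- \frac{10933}{100} \approx -109.33$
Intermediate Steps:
$H = - \frac{2}{3}$ ($H = \left(- \frac{1}{3}\right) 2 = - \frac{2}{3} \approx -0.66667$)
$U{\left(L,X \right)} = - \frac{4}{9} - \frac{2 X}{27}$ ($U{\left(L,X \right)} = - \frac{4}{9} + \frac{\left(- \frac{2}{3}\right) X}{9} = - \frac{4}{9} - \frac{2 X}{27}$)
$V = \frac{1}{4} \approx 0.25$
$n = \frac{6}{5}$ ($n = 6 \cdot \frac{1}{5} = \frac{6}{5} \approx 1.2$)
$l{\left(R,w \right)} = \frac{841}{400}$ ($l{\left(R,w \right)} = \left(\frac{6}{5} + \frac{1}{4}\right)^{2} = \left(\frac{29}{20}\right)^{2} = \frac{841}{400}$)
$l{\left(3 + U{\left(5,5 \right)},-38 \right)} \left(-52\right) = \frac{841}{400} \left(-52\right) = - \frac{10933}{100}$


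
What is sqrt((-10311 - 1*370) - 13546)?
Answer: I*sqrt(24227) ≈ 155.65*I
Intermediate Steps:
sqrt((-10311 - 1*370) - 13546) = sqrt((-10311 - 370) - 13546) = sqrt(-10681 - 13546) = sqrt(-24227) = I*sqrt(24227)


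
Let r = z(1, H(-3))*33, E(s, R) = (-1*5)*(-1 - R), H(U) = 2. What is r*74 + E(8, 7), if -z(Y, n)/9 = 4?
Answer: -87872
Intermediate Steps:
z(Y, n) = -36 (z(Y, n) = -9*4 = -36)
E(s, R) = 5 + 5*R (E(s, R) = -5*(-1 - R) = 5 + 5*R)
r = -1188 (r = -36*33 = -1188)
r*74 + E(8, 7) = -1188*74 + (5 + 5*7) = -87912 + (5 + 35) = -87912 + 40 = -87872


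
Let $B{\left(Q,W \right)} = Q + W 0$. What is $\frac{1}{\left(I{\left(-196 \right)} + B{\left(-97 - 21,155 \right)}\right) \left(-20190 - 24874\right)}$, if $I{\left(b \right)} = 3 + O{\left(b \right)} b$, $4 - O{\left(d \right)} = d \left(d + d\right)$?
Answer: $- \frac{1}{678581508072} \approx -1.4737 \cdot 10^{-12}$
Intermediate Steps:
$O{\left(d \right)} = 4 - 2 d^{2}$ ($O{\left(d \right)} = 4 - d \left(d + d\right) = 4 - d 2 d = 4 - 2 d^{2}$)
$B{\left(Q,W \right)} = Q$ ($B{\left(Q,W \right)} = Q + 0 = Q$)
$I{\left(b \right)} = 3 + b \left(4 - 2 b^{2}\right)$ ($I{\left(b \right)} = 3 + \left(4 - 2 b^{2}\right) b = 3 + b \left(4 - 2 b^{2}\right)$)
$\frac{1}{\left(I{\left(-196 \right)} + B{\left(-97 - 21,155 \right)}\right) \left(-20190 - 24874\right)} = \frac{1}{\left(\left(3 - - 392 \left(-2 + \left(-196\right)^{2}\right)\right) - 118\right) \left(-20190 - 24874\right)} = \frac{1}{\left(\left(3 - - 392 \left(-2 + 38416\right)\right) - 118\right) \left(-45064\right)} = \frac{1}{\left(\left(3 - \left(-392\right) 38414\right) - 118\right) \left(-45064\right)} = \frac{1}{\left(\left(3 + 15058288\right) - 118\right) \left(-45064\right)} = \frac{1}{\left(15058291 - 118\right) \left(-45064\right)} = \frac{1}{15058173 \left(-45064\right)} = \frac{1}{-678581508072} = - \frac{1}{678581508072}$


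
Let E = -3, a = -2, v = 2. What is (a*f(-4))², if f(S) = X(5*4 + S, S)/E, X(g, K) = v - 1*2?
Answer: 0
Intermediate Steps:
X(g, K) = 0 (X(g, K) = 2 - 1*2 = 2 - 2 = 0)
f(S) = 0 (f(S) = 0/(-3) = 0*(-⅓) = 0)
(a*f(-4))² = (-2*0)² = 0² = 0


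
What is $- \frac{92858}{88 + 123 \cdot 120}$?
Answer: $- \frac{1601}{256} \approx -6.2539$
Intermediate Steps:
$- \frac{92858}{88 + 123 \cdot 120} = - \frac{92858}{88 + 14760} = - \frac{92858}{14848} = \left(-92858\right) \frac{1}{14848} = - \frac{1601}{256}$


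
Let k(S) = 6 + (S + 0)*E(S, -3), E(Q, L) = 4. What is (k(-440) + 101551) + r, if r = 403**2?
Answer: 262206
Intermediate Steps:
k(S) = 6 + 4*S (k(S) = 6 + (S + 0)*4 = 6 + S*4 = 6 + 4*S)
r = 162409
(k(-440) + 101551) + r = ((6 + 4*(-440)) + 101551) + 162409 = ((6 - 1760) + 101551) + 162409 = (-1754 + 101551) + 162409 = 99797 + 162409 = 262206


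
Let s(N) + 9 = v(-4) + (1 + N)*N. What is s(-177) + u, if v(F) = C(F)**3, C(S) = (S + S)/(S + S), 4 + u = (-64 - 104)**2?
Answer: 59364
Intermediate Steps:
u = 28220 (u = -4 + (-64 - 104)**2 = -4 + (-168)**2 = -4 + 28224 = 28220)
C(S) = 1 (C(S) = (2*S)/((2*S)) = (2*S)*(1/(2*S)) = 1)
v(F) = 1 (v(F) = 1**3 = 1)
s(N) = -8 + N*(1 + N) (s(N) = -9 + (1 + (1 + N)*N) = -9 + (1 + N*(1 + N)) = -8 + N*(1 + N))
s(-177) + u = (-8 - 177 + (-177)**2) + 28220 = (-8 - 177 + 31329) + 28220 = 31144 + 28220 = 59364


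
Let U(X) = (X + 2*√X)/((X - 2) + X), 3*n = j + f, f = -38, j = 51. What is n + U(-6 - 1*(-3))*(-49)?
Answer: -337/24 + 49*I*√3/4 ≈ -14.042 + 21.218*I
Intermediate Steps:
n = 13/3 (n = (51 - 38)/3 = (⅓)*13 = 13/3 ≈ 4.3333)
U(X) = (X + 2*√X)/(-2 + 2*X) (U(X) = (X + 2*√X)/((-2 + X) + X) = (X + 2*√X)/(-2 + 2*X))
n + U(-6 - 1*(-3))*(-49) = 13/3 + ((√(-6 - 1*(-3)) + (-6 - 1*(-3))/2)/(-1 + (-6 - 1*(-3))))*(-49) = 13/3 + ((√(-6 + 3) + (-6 + 3)/2)/(-1 + (-6 + 3)))*(-49) = 13/3 + ((√(-3) + (½)*(-3))/(-1 - 3))*(-49) = 13/3 + ((I*√3 - 3/2)/(-4))*(-49) = 13/3 - (-3/2 + I*√3)/4*(-49) = 13/3 + (3/8 - I*√3/4)*(-49) = 13/3 + (-147/8 + 49*I*√3/4) = -337/24 + 49*I*√3/4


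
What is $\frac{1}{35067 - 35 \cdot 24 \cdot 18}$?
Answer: $\frac{1}{19947} \approx 5.0133 \cdot 10^{-5}$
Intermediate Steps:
$\frac{1}{35067 - 35 \cdot 24 \cdot 18} = \frac{1}{35067 - 840 \cdot 18} = \frac{1}{35067 - 15120} = \frac{1}{19947}$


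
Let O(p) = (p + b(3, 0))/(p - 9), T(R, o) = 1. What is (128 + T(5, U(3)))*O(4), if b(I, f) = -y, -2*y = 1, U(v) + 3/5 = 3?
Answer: -1161/10 ≈ -116.10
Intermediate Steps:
U(v) = 12/5 (U(v) = -3/5 + 3 = 12/5)
y = -1/2 (y = -1/2*1 = -1/2 ≈ -0.50000)
b(I, f) = 1/2 (b(I, f) = -1*(-1/2) = 1/2)
O(p) = (1/2 + p)/(-9 + p) (O(p) = (p + 1/2)/(p - 9) = (1/2 + p)/(-9 + p))
(128 + T(5, U(3)))*O(4) = (128 + 1)*((1/2 + 4)/(-9 + 4)) = 129*((9/2)/(-5)) = 129*(-1/5*9/2) = 129*(-9/10) = -1161/10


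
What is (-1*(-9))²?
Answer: 81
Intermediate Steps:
(-1*(-9))² = 9² = 81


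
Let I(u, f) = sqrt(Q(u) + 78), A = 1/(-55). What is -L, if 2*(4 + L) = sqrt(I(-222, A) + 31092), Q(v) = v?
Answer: 4 - sqrt(7773 + 3*I) ≈ -84.165 - 0.017014*I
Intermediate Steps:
A = -1/55 ≈ -0.018182
I(u, f) = sqrt(78 + u) (I(u, f) = sqrt(u + 78) = sqrt(78 + u))
L = -4 + sqrt(31092 + 12*I)/2 (L = -4 + sqrt(sqrt(78 - 222) + 31092)/2 = -4 + sqrt(sqrt(-144) + 31092)/2 = -4 + sqrt(12*I + 31092)/2 = -4 + sqrt(31092 + 12*I)/2 ≈ 84.165 + 0.017014*I)
-L = -(-4 + sqrt(7773 + 3*I)) = 4 - sqrt(7773 + 3*I)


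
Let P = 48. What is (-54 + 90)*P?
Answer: 1728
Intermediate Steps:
(-54 + 90)*P = (-54 + 90)*48 = 36*48 = 1728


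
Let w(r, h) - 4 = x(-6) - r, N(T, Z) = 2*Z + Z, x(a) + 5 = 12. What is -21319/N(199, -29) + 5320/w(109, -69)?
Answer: 116173/609 ≈ 190.76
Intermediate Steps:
x(a) = 7 (x(a) = -5 + 12 = 7)
N(T, Z) = 3*Z
w(r, h) = 11 - r (w(r, h) = 4 + (7 - r) = 11 - r)
-21319/N(199, -29) + 5320/w(109, -69) = -21319/(3*(-29)) + 5320/(11 - 1*109) = -21319/(-87) + 5320/(11 - 109) = -21319*(-1/87) + 5320/(-98) = 21319/87 + 5320*(-1/98) = 21319/87 - 380/7 = 116173/609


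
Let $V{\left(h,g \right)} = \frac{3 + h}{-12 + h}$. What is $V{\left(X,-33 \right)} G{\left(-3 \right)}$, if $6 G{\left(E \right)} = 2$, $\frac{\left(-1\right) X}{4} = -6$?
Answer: $\frac{3}{4} \approx 0.75$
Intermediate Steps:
$X = 24$ ($X = \left(-4\right) \left(-6\right) = 24$)
$V{\left(h,g \right)} = \frac{3 + h}{-12 + h}$
$G{\left(E \right)} = \frac{1}{3}$ ($G{\left(E \right)} = \frac{1}{6} \cdot 2 = \frac{1}{3}$)
$V{\left(X,-33 \right)} G{\left(-3 \right)} = \frac{3 + 24}{-12 + 24} \cdot \frac{1}{3} = \frac{1}{12} \cdot 27 \cdot \frac{1}{3} = \frac{9}{4} \cdot \frac{1}{3} = \frac{3}{4}$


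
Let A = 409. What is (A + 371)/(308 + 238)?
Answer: 10/7 ≈ 1.4286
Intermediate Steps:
(A + 371)/(308 + 238) = (409 + 371)/(308 + 238) = 780/546 = 780*(1/546) = 10/7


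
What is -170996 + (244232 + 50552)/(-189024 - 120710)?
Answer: -26481784924/154867 ≈ -1.7100e+5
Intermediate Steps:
-170996 + (244232 + 50552)/(-189024 - 120710) = -170996 + 294784/(-309734) = -170996 + 294784*(-1/309734) = -170996 - 147392/154867 = -26481784924/154867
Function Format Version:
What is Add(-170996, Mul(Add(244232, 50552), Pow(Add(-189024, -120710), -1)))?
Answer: Rational(-26481784924, 154867) ≈ -1.7100e+5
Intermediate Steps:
Add(-170996, Mul(Add(244232, 50552), Pow(Add(-189024, -120710), -1))) = Add(-170996, Mul(294784, Pow(-309734, -1))) = Add(-170996, Mul(294784, Rational(-1, 309734))) = Add(-170996, Rational(-147392, 154867)) = Rational(-26481784924, 154867)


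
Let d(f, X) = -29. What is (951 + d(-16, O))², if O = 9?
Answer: 850084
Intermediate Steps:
(951 + d(-16, O))² = (951 - 29)² = 922² = 850084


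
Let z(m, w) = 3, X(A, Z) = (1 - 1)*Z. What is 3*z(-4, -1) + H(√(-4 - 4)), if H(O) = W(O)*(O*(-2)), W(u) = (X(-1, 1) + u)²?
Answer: 9 + 32*I*√2 ≈ 9.0 + 45.255*I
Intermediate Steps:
X(A, Z) = 0 (X(A, Z) = 0*Z = 0)
W(u) = u² (W(u) = (0 + u)² = u²)
H(O) = -2*O³ (H(O) = O²*(O*(-2)) = O²*(-2*O) = -2*O³)
3*z(-4, -1) + H(√(-4 - 4)) = 3*3 - 2*(-4 - 4)^(3/2) = 9 - 2*(-16*I*√2) = 9 - (-32)*I*√2 = 9 + 32*I*√2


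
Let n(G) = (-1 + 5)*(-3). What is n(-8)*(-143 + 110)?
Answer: 396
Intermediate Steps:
n(G) = -12 (n(G) = 4*(-3) = -12)
n(-8)*(-143 + 110) = -12*(-143 + 110) = -12*(-33) = 396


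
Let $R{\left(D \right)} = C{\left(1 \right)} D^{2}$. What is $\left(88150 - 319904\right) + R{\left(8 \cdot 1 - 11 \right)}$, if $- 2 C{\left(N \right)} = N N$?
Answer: $- \frac{463517}{2} \approx -2.3176 \cdot 10^{5}$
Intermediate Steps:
$C{\left(N \right)} = - \frac{N^{2}}{2}$ ($C{\left(N \right)} = - \frac{N N}{2} = - \frac{N^{2}}{2}$)
$R{\left(D \right)} = - \frac{D^{2}}{2}$ ($R{\left(D \right)} = - \frac{1^{2}}{2} D^{2} = \left(- \frac{1}{2}\right) 1 D^{2} = - \frac{D^{2}}{2}$)
$\left(88150 - 319904\right) + R{\left(8 \cdot 1 - 11 \right)} = \left(88150 - 319904\right) - \frac{\left(8 \cdot 1 - 11\right)^{2}}{2} = -231754 - \frac{\left(8 - 11\right)^{2}}{2} = -231754 - \frac{\left(-3\right)^{2}}{2} = -231754 - \frac{9}{2} = - \frac{463517}{2}$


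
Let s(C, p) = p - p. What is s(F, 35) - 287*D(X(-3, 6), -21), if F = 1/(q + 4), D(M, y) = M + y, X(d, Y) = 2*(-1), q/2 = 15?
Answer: 6601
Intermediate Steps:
q = 30 (q = 2*15 = 30)
X(d, Y) = -2
F = 1/34 (F = 1/(30 + 4) = 1/34 ≈ 0.029412)
s(C, p) = 0
s(F, 35) - 287*D(X(-3, 6), -21) = 0 - 287*(-2 - 21) = 0 - 287*(-23) = 0 + 6601 = 6601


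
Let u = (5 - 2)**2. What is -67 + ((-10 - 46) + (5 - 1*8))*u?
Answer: -598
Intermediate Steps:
u = 9 (u = 3**2 = 9)
-67 + ((-10 - 46) + (5 - 1*8))*u = -67 + ((-10 - 46) + (5 - 1*8))*9 = -67 + (-56 + (5 - 8))*9 = -67 + (-56 - 3)*9 = -67 - 59*9 = -67 - 531 = -598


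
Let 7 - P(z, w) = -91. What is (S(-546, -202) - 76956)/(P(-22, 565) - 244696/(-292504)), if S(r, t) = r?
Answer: -944568542/1204587 ≈ -784.14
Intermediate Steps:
P(z, w) = 98 (P(z, w) = 7 - 1*(-91) = 7 + 91 = 98)
(S(-546, -202) - 76956)/(P(-22, 565) - 244696/(-292504)) = (-546 - 76956)/(98 - 244696/(-292504)) = -77502/(98 - 244696*(-1/292504)) = -77502/(98 + 30587/36563) = -77502/3613761/36563 = -77502*36563/3613761 = -944568542/1204587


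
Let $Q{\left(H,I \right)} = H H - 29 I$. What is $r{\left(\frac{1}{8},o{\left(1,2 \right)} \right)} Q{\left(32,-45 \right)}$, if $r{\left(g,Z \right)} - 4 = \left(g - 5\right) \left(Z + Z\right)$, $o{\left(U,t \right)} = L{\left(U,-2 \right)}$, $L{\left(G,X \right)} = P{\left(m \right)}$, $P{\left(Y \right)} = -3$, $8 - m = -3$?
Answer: $\frac{309757}{4} \approx 77439.0$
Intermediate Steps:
$m = 11$ ($m = 8 - -3 = 8 + 3 = 11$)
$L{\left(G,X \right)} = -3$
$o{\left(U,t \right)} = -3$
$r{\left(g,Z \right)} = 4 + 2 Z \left(-5 + g\right)$ ($r{\left(g,Z \right)} = 4 + \left(g - 5\right) \left(Z + Z\right) = 4 + \left(-5 + g\right) 2 Z = 4 + 2 Z \left(-5 + g\right)$)
$Q{\left(H,I \right)} = H^{2} - 29 I$
$r{\left(\frac{1}{8},o{\left(1,2 \right)} \right)} Q{\left(32,-45 \right)} = \left(4 - -30 + 2 \left(-3\right) \frac{1}{8}\right) \left(32^{2} - -1305\right) = \left(4 + 30 + 2 \left(-3\right) \frac{1}{8}\right) \left(1024 + 1305\right) = \left(4 + 30 - \frac{3}{4}\right) 2329 = \frac{133}{4} \cdot 2329 = \frac{309757}{4}$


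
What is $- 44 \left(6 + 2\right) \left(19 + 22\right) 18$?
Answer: $-259776$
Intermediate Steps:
$- 44 \left(6 + 2\right) \left(19 + 22\right) 18 = - 44 \cdot 8 \cdot 41 \cdot 18 = \left(-44\right) 328 \cdot 18 = \left(-14432\right) 18 = -259776$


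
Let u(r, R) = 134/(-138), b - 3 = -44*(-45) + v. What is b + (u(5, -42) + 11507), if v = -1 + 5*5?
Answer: 932399/69 ≈ 13513.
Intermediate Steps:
v = 24 (v = -1 + 25 = 24)
b = 2007 (b = 3 + (-44*(-45) + 24) = 3 + (1980 + 24) = 3 + 2004 = 2007)
u(r, R) = -67/69 (u(r, R) = 134*(-1/138) = -67/69)
b + (u(5, -42) + 11507) = 2007 + (-67/69 + 11507) = 2007 + 793916/69 = 932399/69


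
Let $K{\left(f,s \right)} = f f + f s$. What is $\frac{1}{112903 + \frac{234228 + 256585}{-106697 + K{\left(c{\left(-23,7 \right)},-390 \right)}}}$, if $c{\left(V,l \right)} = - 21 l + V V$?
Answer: $\frac{109753}{12390952146} \approx 8.8575 \cdot 10^{-6}$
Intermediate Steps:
$c{\left(V,l \right)} = V^{2} - 21 l$ ($c{\left(V,l \right)} = - 21 l + V^{2} = V^{2} - 21 l$)
$K{\left(f,s \right)} = f^{2} + f s$
$\frac{1}{112903 + \frac{234228 + 256585}{-106697 + K{\left(c{\left(-23,7 \right)},-390 \right)}}} = \frac{1}{112903 + \frac{234228 + 256585}{-106697 + \left(\left(-23\right)^{2} - 147\right) \left(\left(\left(-23\right)^{2} - 147\right) - 390\right)}} = \frac{1}{112903 + \frac{490813}{-106697 + \left(529 - 147\right) \left(\left(529 - 147\right) - 390\right)}} = \frac{1}{112903 + \frac{490813}{-106697 + 382 \left(382 - 390\right)}} = \frac{1}{112903 + \frac{490813}{-106697 + 382 \left(-8\right)}} = \frac{1}{112903 + \frac{490813}{-106697 - 3056}} = \frac{1}{112903 + \frac{490813}{-109753}} = \frac{1}{112903 + 490813 \left(- \frac{1}{109753}\right)} = \frac{1}{112903 - \frac{490813}{109753}} = \frac{1}{\frac{12390952146}{109753}} = \frac{109753}{12390952146}$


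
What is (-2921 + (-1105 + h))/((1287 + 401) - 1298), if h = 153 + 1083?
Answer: -93/13 ≈ -7.1538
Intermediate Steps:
h = 1236
(-2921 + (-1105 + h))/((1287 + 401) - 1298) = (-2921 + (-1105 + 1236))/((1287 + 401) - 1298) = (-2921 + 131)/(1688 - 1298) = -2790/390 = -2790*1/390 = -93/13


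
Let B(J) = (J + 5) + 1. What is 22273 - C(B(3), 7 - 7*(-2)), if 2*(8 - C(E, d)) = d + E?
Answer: 22280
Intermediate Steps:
B(J) = 6 + J (B(J) = (5 + J) + 1 = 6 + J)
C(E, d) = 8 - E/2 - d/2 (C(E, d) = 8 - (d + E)/2 = 8 - (E + d)/2 = 8 + (-E/2 - d/2) = 8 - E/2 - d/2)
22273 - C(B(3), 7 - 7*(-2)) = 22273 - (8 - (6 + 3)/2 - (7 - 7*(-2))/2) = 22273 - (8 - ½*9 - (7 + 14)/2) = 22273 - (8 - 9/2 - ½*21) = 22273 - (8 - 9/2 - 21/2) = 22273 - 1*(-7) = 22273 + 7 = 22280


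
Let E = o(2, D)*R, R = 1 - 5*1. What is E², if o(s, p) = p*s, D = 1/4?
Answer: 4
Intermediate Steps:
R = -4 (R = 1 - 5 = -4)
D = ¼ ≈ 0.25000
E = -2 (E = ((¼)*2)*(-4) = (½)*(-4) = -2)
E² = (-2)² = 4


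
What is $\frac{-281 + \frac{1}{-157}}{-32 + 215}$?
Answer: $- \frac{14706}{9577} \approx -1.5356$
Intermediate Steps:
$\frac{-281 + \frac{1}{-157}}{-32 + 215} = \frac{-281 - \frac{1}{157}}{183} = \frac{1}{183} \left(- \frac{44118}{157}\right) = - \frac{14706}{9577}$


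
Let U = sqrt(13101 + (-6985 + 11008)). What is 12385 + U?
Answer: 12385 + 2*sqrt(4281) ≈ 12516.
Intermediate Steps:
U = 2*sqrt(4281) (U = sqrt(13101 + 4023) = sqrt(17124) = 2*sqrt(4281) ≈ 130.86)
12385 + U = 12385 + 2*sqrt(4281)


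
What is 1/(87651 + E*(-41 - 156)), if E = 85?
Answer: 1/70906 ≈ 1.4103e-5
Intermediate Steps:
1/(87651 + E*(-41 - 156)) = 1/(87651 + 85*(-41 - 156)) = 1/(87651 + 85*(-197)) = 1/(87651 - 16745) = 1/70906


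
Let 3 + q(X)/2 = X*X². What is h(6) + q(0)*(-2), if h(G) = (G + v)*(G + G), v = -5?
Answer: 24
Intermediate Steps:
q(X) = -6 + 2*X³ (q(X) = -6 + 2*(X*X²) = -6 + 2*X³)
h(G) = 2*G*(-5 + G) (h(G) = (G - 5)*(G + G) = (-5 + G)*(2*G) = 2*G*(-5 + G))
h(6) + q(0)*(-2) = 2*6*(-5 + 6) + (-6 + 2*0³)*(-2) = 2*6*1 + (-6 + 2*0)*(-2) = 12 + (-6 + 0)*(-2) = 12 - 6*(-2) = 12 + 12 = 24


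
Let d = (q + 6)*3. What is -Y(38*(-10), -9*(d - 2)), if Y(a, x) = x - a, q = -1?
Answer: -263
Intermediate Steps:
d = 15 (d = (-1 + 6)*3 = 5*3 = 15)
-Y(38*(-10), -9*(d - 2)) = -(-9*(15 - 2) - 38*(-10)) = -(-9*13 - 1*(-380)) = -(-117 + 380) = -1*263 = -263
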